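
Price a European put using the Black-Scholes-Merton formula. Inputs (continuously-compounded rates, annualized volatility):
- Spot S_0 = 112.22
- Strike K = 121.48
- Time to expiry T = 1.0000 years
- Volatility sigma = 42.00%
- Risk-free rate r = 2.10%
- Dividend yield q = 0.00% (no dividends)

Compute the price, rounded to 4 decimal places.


Answer: Price = 22.7758

Derivation:
d1 = (ln(S/K) + (r - q + 0.5*sigma^2) * T) / (sigma * sqrt(T)) = 0.07121807
d2 = d1 - sigma * sqrt(T) = -0.34878193
exp(-rT) = 0.97921896; exp(-qT) = 1.00000000
P = K * exp(-rT) * N(-d2) - S_0 * exp(-qT) * N(-d1)
N(-d1) = 0.47161210; N(-d2) = 0.63637348
P = 121.4800 * 0.97921896 * 0.63637348 - 112.2200 * 1.00000000 * 0.47161210 = 22.7758


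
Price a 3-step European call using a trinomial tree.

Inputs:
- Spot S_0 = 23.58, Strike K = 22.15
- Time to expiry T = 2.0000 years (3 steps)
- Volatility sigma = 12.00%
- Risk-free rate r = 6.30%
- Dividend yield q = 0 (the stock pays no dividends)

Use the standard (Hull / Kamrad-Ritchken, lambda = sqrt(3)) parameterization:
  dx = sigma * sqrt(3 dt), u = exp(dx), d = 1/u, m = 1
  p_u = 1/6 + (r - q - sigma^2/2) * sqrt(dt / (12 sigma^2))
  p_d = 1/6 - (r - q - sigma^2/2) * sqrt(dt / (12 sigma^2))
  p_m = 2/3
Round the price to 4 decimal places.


Answer: Price = V(0,0) = 4.1929

Derivation:
dt = T/N = 0.666667; dx = sigma*sqrt(3*dt) = 0.169706
u = exp(dx) = 1.184956; d = 1/u = 0.843913
p_u = 0.276268, p_m = 0.666667, p_d = 0.057065
Discount per step: exp(-r*dt) = 0.958870
Stock lattice S(k, j) with j the centered position index:
  k=0: S(0,+0) = 23.5800
  k=1: S(1,-1) = 19.8995; S(1,+0) = 23.5800; S(1,+1) = 27.9413
  k=2: S(2,-2) = 16.7934; S(2,-1) = 19.8995; S(2,+0) = 23.5800; S(2,+1) = 27.9413; S(2,+2) = 33.1092
  k=3: S(3,-3) = 14.1722; S(3,-2) = 16.7934; S(3,-1) = 19.8995; S(3,+0) = 23.5800; S(3,+1) = 27.9413; S(3,+2) = 33.1092; S(3,+3) = 39.2329
Terminal payoffs V(N, j) = max(S_T - K, 0):
  V(3,-3) = 0.000000; V(3,-2) = 0.000000; V(3,-1) = 0.000000; V(3,+0) = 1.430000; V(3,+1) = 5.791262; V(3,+2) = 10.959166; V(3,+3) = 17.082904
Backward induction: V(k, j) = exp(-r*dt) * [p_u * V(k+1, j+1) + p_m * V(k+1, j) + p_d * V(k+1, j-1)]
  V(2,-2) = exp(-r*dt) * [p_u*0.000000 + p_m*0.000000 + p_d*0.000000] = 0.000000
  V(2,-1) = exp(-r*dt) * [p_u*1.430000 + p_m*0.000000 + p_d*0.000000] = 0.378815
  V(2,+0) = exp(-r*dt) * [p_u*5.791262 + p_m*1.430000 + p_d*0.000000] = 2.448258
  V(2,+1) = exp(-r*dt) * [p_u*10.959166 + p_m*5.791262 + p_d*1.430000] = 6.683431
  V(2,+2) = exp(-r*dt) * [p_u*17.082904 + p_m*10.959166 + p_d*5.791262] = 11.847846
  V(1,-1) = exp(-r*dt) * [p_u*2.448258 + p_m*0.378815 + p_d*0.000000] = 0.890712
  V(1,+0) = exp(-r*dt) * [p_u*6.683431 + p_m*2.448258 + p_d*0.378815] = 3.356245
  V(1,+1) = exp(-r*dt) * [p_u*11.847846 + p_m*6.683431 + p_d*2.448258] = 7.544881
  V(0,+0) = exp(-r*dt) * [p_u*7.544881 + p_m*3.356245 + p_d*0.890712] = 4.192884


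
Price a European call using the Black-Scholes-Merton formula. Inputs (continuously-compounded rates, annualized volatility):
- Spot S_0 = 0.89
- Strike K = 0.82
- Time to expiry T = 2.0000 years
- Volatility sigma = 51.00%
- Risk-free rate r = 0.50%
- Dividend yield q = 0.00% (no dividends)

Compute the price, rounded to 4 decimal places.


d1 = (ln(S/K) + (r - q + 0.5*sigma^2) * T) / (sigma * sqrt(T)) = 0.48806607
d2 = d1 - sigma * sqrt(T) = -0.23318285
exp(-rT) = 0.99004983; exp(-qT) = 1.00000000
C = S_0 * exp(-qT) * N(d1) - K * exp(-rT) * N(d2)
N(d1) = 0.68724848; N(d2) = 0.40780971
C = 0.8900 * 1.00000000 * 0.68724848 - 0.8200 * 0.99004983 * 0.40780971 = 0.2806

Answer: Price = 0.2806


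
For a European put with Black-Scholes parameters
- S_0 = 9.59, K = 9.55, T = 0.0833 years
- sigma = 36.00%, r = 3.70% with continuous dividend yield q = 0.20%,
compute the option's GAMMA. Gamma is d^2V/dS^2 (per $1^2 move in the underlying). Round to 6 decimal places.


Answer: Gamma = 0.397425

Derivation:
d1 = 0.1202387146; d2 = 0.0163364529
phi(d1) = 0.3960688547; exp(-qT) = 0.9998334139; exp(-rT) = 0.9969226448
Gamma = exp(-qT) * phi(d1) / (S * sigma * sqrt(T)) = 0.9998334139 * 0.3960688547 / (9.5900 * 0.3600 * 0.2886173938) = 0.397425


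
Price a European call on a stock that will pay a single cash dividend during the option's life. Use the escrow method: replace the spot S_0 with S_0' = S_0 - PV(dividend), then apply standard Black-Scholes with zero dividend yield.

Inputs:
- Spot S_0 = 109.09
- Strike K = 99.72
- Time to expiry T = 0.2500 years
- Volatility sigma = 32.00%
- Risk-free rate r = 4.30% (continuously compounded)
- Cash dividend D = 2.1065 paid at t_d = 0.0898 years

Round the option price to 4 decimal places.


PV(D) = D * exp(-r * t_d) = 2.1065 * 0.99614605 = 2.09838165
S_0' = S_0 - PV(D) = 109.0900 - 2.09838165 = 106.99161835
d1 = (ln(S_0'/K) + (r + sigma^2/2)*T) / (sigma*sqrt(T)) = 0.58708900
d2 = d1 - sigma*sqrt(T) = 0.42708900
exp(-rT) = 0.98930757
N(d1) = 0.72142803; N(d2) = 0.66534275
C = S_0' * N(d1) - K * exp(-rT) * N(d2) = 106.99161835 * 0.72142803 - 99.7200 * 0.98930757 * 0.66534275 = 11.5482

Answer: Price = 11.5482


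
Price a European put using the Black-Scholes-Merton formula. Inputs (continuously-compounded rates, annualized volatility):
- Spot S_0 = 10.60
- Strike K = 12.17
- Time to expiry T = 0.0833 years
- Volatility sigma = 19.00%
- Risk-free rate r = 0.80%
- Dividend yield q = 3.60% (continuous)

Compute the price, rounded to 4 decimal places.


d1 = (ln(S/K) + (r - q + 0.5*sigma^2) * T) / (sigma * sqrt(T)) = -2.53383607
d2 = d1 - sigma * sqrt(T) = -2.58867337
exp(-rT) = 0.99933382; exp(-qT) = 0.99700569
P = K * exp(-rT) * N(-d2) - S_0 * exp(-qT) * N(-d1)
N(-d1) = 0.99435893; N(-d2) = 0.99518268
P = 12.1700 * 0.99933382 * 0.99518268 - 10.6000 * 0.99700569 * 0.99435893 = 1.5947

Answer: Price = 1.5947


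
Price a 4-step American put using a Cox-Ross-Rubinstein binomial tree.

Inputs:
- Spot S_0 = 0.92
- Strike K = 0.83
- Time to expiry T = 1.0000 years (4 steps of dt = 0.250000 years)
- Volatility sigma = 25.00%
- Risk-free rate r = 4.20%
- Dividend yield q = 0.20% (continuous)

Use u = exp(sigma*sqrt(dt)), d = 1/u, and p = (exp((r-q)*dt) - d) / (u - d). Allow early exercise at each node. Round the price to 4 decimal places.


dt = T/N = 0.250000
u = exp(sigma*sqrt(dt)) = 1.133148; d = 1/u = 0.882497
p = (exp((r-q)*dt) - d) / (u - d) = 0.508887
Discount per step: exp(-r*dt) = 0.989555
Stock lattice S(k, i) with i counting down-moves:
  k=0: S(0,0) = 0.9200
  k=1: S(1,0) = 1.0425; S(1,1) = 0.8119
  k=2: S(2,0) = 1.1813; S(2,1) = 0.9200; S(2,2) = 0.7165
  k=3: S(3,0) = 1.3386; S(3,1) = 1.0425; S(3,2) = 0.8119; S(3,3) = 0.6323
  k=4: S(4,0) = 1.5168; S(4,1) = 1.1813; S(4,2) = 0.9200; S(4,3) = 0.7165; S(4,4) = 0.5580
Terminal payoffs V(N, i) = max(K - S_T, 0):
  V(4,0) = 0.000000; V(4,1) = 0.000000; V(4,2) = 0.000000; V(4,3) = 0.113503; V(4,4) = 0.271992
Backward induction: V(k, i) = exp(-r*dt) * [p * V(k+1, i) + (1-p) * V(k+1, i+1)]; then take max(V_cont, immediate exercise) for American.
  V(3,0) = exp(-r*dt) * [p*0.000000 + (1-p)*0.000000] = 0.000000; exercise = 0.000000; V(3,0) = max -> 0.000000
  V(3,1) = exp(-r*dt) * [p*0.000000 + (1-p)*0.000000] = 0.000000; exercise = 0.000000; V(3,1) = max -> 0.000000
  V(3,2) = exp(-r*dt) * [p*0.000000 + (1-p)*0.113503] = 0.055161; exercise = 0.018103; V(3,2) = max -> 0.055161
  V(3,3) = exp(-r*dt) * [p*0.113503 + (1-p)*0.271992] = 0.189341; exercise = 0.197694; V(3,3) = max -> 0.197694
  V(2,0) = exp(-r*dt) * [p*0.000000 + (1-p)*0.000000] = 0.000000; exercise = 0.000000; V(2,0) = max -> 0.000000
  V(2,1) = exp(-r*dt) * [p*0.000000 + (1-p)*0.055161] = 0.026807; exercise = 0.000000; V(2,1) = max -> 0.026807
  V(2,2) = exp(-r*dt) * [p*0.055161 + (1-p)*0.197694] = 0.123853; exercise = 0.113503; V(2,2) = max -> 0.123853
  V(1,0) = exp(-r*dt) * [p*0.000000 + (1-p)*0.026807] = 0.013028; exercise = 0.000000; V(1,0) = max -> 0.013028
  V(1,1) = exp(-r*dt) * [p*0.026807 + (1-p)*0.123853] = 0.073690; exercise = 0.018103; V(1,1) = max -> 0.073690
  V(0,0) = exp(-r*dt) * [p*0.013028 + (1-p)*0.073690] = 0.042373; exercise = 0.000000; V(0,0) = max -> 0.042373

Answer: Price = V(0,0) = 0.0424


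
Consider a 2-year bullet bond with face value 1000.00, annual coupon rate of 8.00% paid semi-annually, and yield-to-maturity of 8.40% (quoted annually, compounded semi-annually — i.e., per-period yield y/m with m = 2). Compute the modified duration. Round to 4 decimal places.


Answer: Modified duration = 1.8110

Derivation:
Coupon per period c = face * coupon_rate / m = 40.000000
Periods per year m = 2; per-period yield y/m = 0.042000
Number of cashflows N = 4
Cashflows (t years, CF_t, discount factor 1/(1+y/m)^(m*t), PV):
  t = 0.5000: CF_t = 40.000000, DF = 0.959693, PV = 38.387716
  t = 1.0000: CF_t = 40.000000, DF = 0.921010, PV = 36.840418
  t = 1.5000: CF_t = 40.000000, DF = 0.883887, PV = 35.355488
  t = 2.0000: CF_t = 1040.000000, DF = 0.848260, PV = 882.190676
Price P = sum_t PV_t = 992.774298
First compute Macaulay numerator sum_t t * PV_t:
  t * PV_t at t = 0.5000: 19.193858
  t * PV_t at t = 1.0000: 36.840418
  t * PV_t at t = 1.5000: 53.033232
  t * PV_t at t = 2.0000: 1764.381352
Macaulay duration D = 1873.448861 / 992.774298 = 1.887084
Modified duration = D / (1 + y/m) = 1.887084 / (1 + 0.042000) = 1.811021


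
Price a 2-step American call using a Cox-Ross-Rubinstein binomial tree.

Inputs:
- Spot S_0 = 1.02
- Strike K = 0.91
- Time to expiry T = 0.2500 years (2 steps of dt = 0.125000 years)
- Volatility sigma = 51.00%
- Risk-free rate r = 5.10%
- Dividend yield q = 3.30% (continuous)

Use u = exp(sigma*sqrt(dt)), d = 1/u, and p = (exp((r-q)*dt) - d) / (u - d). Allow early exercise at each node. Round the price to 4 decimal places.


dt = T/N = 0.125000
u = exp(sigma*sqrt(dt)) = 1.197591; d = 1/u = 0.835009
p = (exp((r-q)*dt) - d) / (u - d) = 0.461256
Discount per step: exp(-r*dt) = 0.993645
Stock lattice S(k, i) with i counting down-moves:
  k=0: S(0,0) = 1.0200
  k=1: S(1,0) = 1.2215; S(1,1) = 0.8517
  k=2: S(2,0) = 1.4629; S(2,1) = 1.0200; S(2,2) = 0.7112
Terminal payoffs V(N, i) = max(S_T - K, 0):
  V(2,0) = 0.552909; V(2,1) = 0.110000; V(2,2) = 0.000000
Backward induction: V(k, i) = exp(-r*dt) * [p * V(k+1, i) + (1-p) * V(k+1, i+1)]; then take max(V_cont, immediate exercise) for American.
  V(1,0) = exp(-r*dt) * [p*0.552909 + (1-p)*0.110000] = 0.312297; exercise = 0.311543; V(1,0) = max -> 0.312297
  V(1,1) = exp(-r*dt) * [p*0.110000 + (1-p)*0.000000] = 0.050416; exercise = 0.000000; V(1,1) = max -> 0.050416
  V(0,0) = exp(-r*dt) * [p*0.312297 + (1-p)*0.050416] = 0.170122; exercise = 0.110000; V(0,0) = max -> 0.170122

Answer: Price = V(0,0) = 0.1701


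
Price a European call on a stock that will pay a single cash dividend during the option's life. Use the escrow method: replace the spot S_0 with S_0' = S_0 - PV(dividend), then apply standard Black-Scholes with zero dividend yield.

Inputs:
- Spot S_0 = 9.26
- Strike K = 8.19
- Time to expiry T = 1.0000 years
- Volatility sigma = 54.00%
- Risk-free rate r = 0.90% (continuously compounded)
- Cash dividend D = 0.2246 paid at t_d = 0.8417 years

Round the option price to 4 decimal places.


Answer: Price = 2.3208

Derivation:
PV(D) = D * exp(-r * t_d) = 0.2246 * 0.99245332 = 0.22290502
S_0' = S_0 - PV(D) = 9.2600 - 0.22290502 = 9.03709498
d1 = (ln(S_0'/K) + (r + sigma^2/2)*T) / (sigma*sqrt(T)) = 0.46893310
d2 = d1 - sigma*sqrt(T) = -0.07106690
exp(-rT) = 0.99104038
N(d1) = 0.68044127; N(d2) = 0.47167226
C = S_0' * N(d1) - K * exp(-rT) * N(d2) = 9.03709498 * 0.68044127 - 8.1900 * 0.99104038 * 0.47167226 = 2.3208


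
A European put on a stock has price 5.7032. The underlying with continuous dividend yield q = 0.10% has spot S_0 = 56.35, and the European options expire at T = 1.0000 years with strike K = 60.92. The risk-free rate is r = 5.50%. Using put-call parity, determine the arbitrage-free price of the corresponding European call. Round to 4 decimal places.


Put-call parity: C - P = S_0 * exp(-qT) - K * exp(-rT).
S_0 * exp(-qT) = 56.3500 * 0.99900050 = 56.29367817
K * exp(-rT) = 60.9200 * 0.94648515 = 57.65987521
C = P + S*exp(-qT) - K*exp(-rT)
C = 5.7032 + 56.29367817 - 57.65987521 = 4.3370

Answer: Call price = 4.3370


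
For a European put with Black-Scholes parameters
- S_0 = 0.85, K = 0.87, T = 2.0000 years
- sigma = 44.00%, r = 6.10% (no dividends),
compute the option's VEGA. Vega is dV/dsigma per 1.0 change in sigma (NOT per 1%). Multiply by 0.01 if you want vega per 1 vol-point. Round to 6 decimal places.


Answer: Vega = 0.429452

Derivation:
d1 = 0.4698132164; d2 = -0.1524407511
phi(d1) = 0.3572566806; exp(-qT) = 1.0000000000; exp(-rT) = 0.8851483685
Vega = S * exp(-qT) * phi(d1) * sqrt(T) = 0.8500 * 1.0000000000 * 0.3572566806 * 1.4142135624 = 0.429452


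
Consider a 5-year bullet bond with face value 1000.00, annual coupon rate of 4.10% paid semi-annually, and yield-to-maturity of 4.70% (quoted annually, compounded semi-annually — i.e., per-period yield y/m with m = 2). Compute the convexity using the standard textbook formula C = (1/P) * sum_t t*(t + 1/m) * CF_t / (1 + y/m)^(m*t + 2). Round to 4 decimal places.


Answer: Convexity = 23.2250

Derivation:
Coupon per period c = face * coupon_rate / m = 20.500000
Periods per year m = 2; per-period yield y/m = 0.023500
Number of cashflows N = 10
Cashflows (t years, CF_t, discount factor 1/(1+y/m)^(m*t), PV):
  t = 0.5000: CF_t = 20.500000, DF = 0.977040, PV = 20.029311
  t = 1.0000: CF_t = 20.500000, DF = 0.954606, PV = 19.569430
  t = 1.5000: CF_t = 20.500000, DF = 0.932688, PV = 19.120107
  t = 2.0000: CF_t = 20.500000, DF = 0.911273, PV = 18.681101
  t = 2.5000: CF_t = 20.500000, DF = 0.890350, PV = 18.252175
  t = 3.0000: CF_t = 20.500000, DF = 0.869907, PV = 17.833097
  t = 3.5000: CF_t = 20.500000, DF = 0.849934, PV = 17.423642
  t = 4.0000: CF_t = 20.500000, DF = 0.830419, PV = 17.023587
  t = 4.5000: CF_t = 20.500000, DF = 0.811352, PV = 16.632719
  t = 5.0000: CF_t = 1020.500000, DF = 0.792723, PV = 808.973954
Price P = sum_t PV_t = 973.539123
Convexity numerator sum_t t*(t + 1/m) * CF_t / (1+y/m)^(m*t + 2):
  t = 0.5000: term = 9.560054
  t = 1.0000: term = 28.021652
  t = 1.5000: term = 54.756525
  t = 2.0000: term = 89.165486
  t = 2.5000: term = 130.677313
  t = 3.0000: term = 178.747668
  t = 3.5000: term = 232.858059
  t = 4.0000: term = 292.514835
  t = 4.5000: term = 357.248211
  t = 5.0000: term = 21236.920384
Convexity = (1/P) * sum = 22610.470186 / 973.539123 = 23.225025


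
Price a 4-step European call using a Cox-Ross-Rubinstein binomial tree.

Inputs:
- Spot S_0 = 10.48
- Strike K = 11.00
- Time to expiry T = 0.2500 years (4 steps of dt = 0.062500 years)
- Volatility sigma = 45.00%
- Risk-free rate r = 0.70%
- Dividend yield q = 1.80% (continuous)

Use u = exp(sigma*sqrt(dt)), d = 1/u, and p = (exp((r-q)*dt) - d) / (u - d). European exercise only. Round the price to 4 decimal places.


Answer: Price = V(0,0) = 0.7266

Derivation:
dt = T/N = 0.062500
u = exp(sigma*sqrt(dt)) = 1.119072; d = 1/u = 0.893597
p = (exp((r-q)*dt) - d) / (u - d) = 0.468857
Discount per step: exp(-r*dt) = 0.999563
Stock lattice S(k, i) with i counting down-moves:
  k=0: S(0,0) = 10.4800
  k=1: S(1,0) = 11.7279; S(1,1) = 9.3649
  k=2: S(2,0) = 13.1243; S(2,1) = 10.4800; S(2,2) = 8.3684
  k=3: S(3,0) = 14.6871; S(3,1) = 11.7279; S(3,2) = 9.3649; S(3,3) = 7.4780
  k=4: S(4,0) = 16.4359; S(4,1) = 13.1243; S(4,2) = 10.4800; S(4,3) = 8.3684; S(4,4) = 6.6823
Terminal payoffs V(N, i) = max(S_T - K, 0):
  V(4,0) = 5.435912; V(4,1) = 2.124342; V(4,2) = 0.000000; V(4,3) = 0.000000; V(4,4) = 0.000000
Backward induction: V(k, i) = exp(-r*dt) * [p * V(k+1, i) + (1-p) * V(k+1, i+1)].
  V(3,0) = exp(-r*dt) * [p*5.435912 + (1-p)*2.124342] = 3.675385
  V(3,1) = exp(-r*dt) * [p*2.124342 + (1-p)*0.000000] = 0.995576
  V(3,2) = exp(-r*dt) * [p*0.000000 + (1-p)*0.000000] = 0.000000
  V(3,3) = exp(-r*dt) * [p*0.000000 + (1-p)*0.000000] = 0.000000
  V(2,0) = exp(-r*dt) * [p*3.675385 + (1-p)*0.995576] = 2.251037
  V(2,1) = exp(-r*dt) * [p*0.995576 + (1-p)*0.000000] = 0.466578
  V(2,2) = exp(-r*dt) * [p*0.000000 + (1-p)*0.000000] = 0.000000
  V(1,0) = exp(-r*dt) * [p*2.251037 + (1-p)*0.466578] = 1.302663
  V(1,1) = exp(-r*dt) * [p*0.466578 + (1-p)*0.000000] = 0.218663
  V(0,0) = exp(-r*dt) * [p*1.302663 + (1-p)*0.218663] = 0.726585


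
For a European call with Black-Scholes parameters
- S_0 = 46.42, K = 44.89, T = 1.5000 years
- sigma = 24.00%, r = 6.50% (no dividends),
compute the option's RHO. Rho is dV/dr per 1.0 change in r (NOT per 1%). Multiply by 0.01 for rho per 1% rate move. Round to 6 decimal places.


Answer: Rho = 37.712833

Derivation:
d1 = 0.5926926501; d2 = 0.2987538810
phi(d1) = 0.3346798680; exp(-qT) = 1.0000000000; exp(-rT) = 0.9071023416
N(d2) = 0.6174360789
Rho = K*T*exp(-rT)*N(d2) = 44.8900 * 1.5000 * 0.9071023416 * 0.6174360789 = 37.712833


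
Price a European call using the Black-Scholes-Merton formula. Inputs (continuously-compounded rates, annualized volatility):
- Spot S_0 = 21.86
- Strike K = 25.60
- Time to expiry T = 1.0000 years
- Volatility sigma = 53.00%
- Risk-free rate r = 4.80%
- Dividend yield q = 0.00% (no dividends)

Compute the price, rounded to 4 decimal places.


Answer: Price = 3.6649

Derivation:
d1 = (ln(S/K) + (r - q + 0.5*sigma^2) * T) / (sigma * sqrt(T)) = 0.05757761
d2 = d1 - sigma * sqrt(T) = -0.47242239
exp(-rT) = 0.95313379; exp(-qT) = 1.00000000
C = S_0 * exp(-qT) * N(d1) - K * exp(-rT) * N(d2)
N(d1) = 0.52295746; N(d2) = 0.31831266
C = 21.8600 * 1.00000000 * 0.52295746 - 25.6000 * 0.95313379 * 0.31831266 = 3.6649


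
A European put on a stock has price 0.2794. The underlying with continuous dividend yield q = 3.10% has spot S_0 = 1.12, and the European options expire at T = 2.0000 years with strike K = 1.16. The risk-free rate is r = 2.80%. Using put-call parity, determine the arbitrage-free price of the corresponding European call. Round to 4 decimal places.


Put-call parity: C - P = S_0 * exp(-qT) - K * exp(-rT).
S_0 * exp(-qT) = 1.1200 * 0.93988289 = 1.05266883
K * exp(-rT) = 1.1600 * 0.94553914 = 1.09682540
C = P + S*exp(-qT) - K*exp(-rT)
C = 0.2794 + 1.05266883 - 1.09682540 = 0.2352

Answer: Call price = 0.2352


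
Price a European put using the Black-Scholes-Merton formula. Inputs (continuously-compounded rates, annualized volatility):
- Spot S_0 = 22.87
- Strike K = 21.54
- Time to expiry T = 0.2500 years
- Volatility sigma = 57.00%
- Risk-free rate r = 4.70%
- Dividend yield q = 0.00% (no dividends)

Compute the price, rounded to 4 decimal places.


Answer: Price = 1.7892

Derivation:
d1 = (ln(S/K) + (r - q + 0.5*sigma^2) * T) / (sigma * sqrt(T)) = 0.39395381
d2 = d1 - sigma * sqrt(T) = 0.10895381
exp(-rT) = 0.98831876; exp(-qT) = 1.00000000
P = K * exp(-rT) * N(-d2) - S_0 * exp(-qT) * N(-d1)
N(-d1) = 0.34680757; N(-d2) = 0.45661956
P = 21.5400 * 0.98831876 * 0.45661956 - 22.8700 * 1.00000000 * 0.34680757 = 1.7892


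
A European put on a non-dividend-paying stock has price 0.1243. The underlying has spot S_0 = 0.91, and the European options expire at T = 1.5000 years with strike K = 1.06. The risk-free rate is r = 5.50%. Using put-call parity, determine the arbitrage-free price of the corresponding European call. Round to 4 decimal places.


Answer: Call price = 0.0582

Derivation:
Put-call parity: C - P = S_0 * exp(-qT) - K * exp(-rT).
S_0 * exp(-qT) = 0.9100 * 1.00000000 = 0.91000000
K * exp(-rT) = 1.0600 * 0.92081144 = 0.97606012
C = P + S*exp(-qT) - K*exp(-rT)
C = 0.1243 + 0.91000000 - 0.97606012 = 0.0582


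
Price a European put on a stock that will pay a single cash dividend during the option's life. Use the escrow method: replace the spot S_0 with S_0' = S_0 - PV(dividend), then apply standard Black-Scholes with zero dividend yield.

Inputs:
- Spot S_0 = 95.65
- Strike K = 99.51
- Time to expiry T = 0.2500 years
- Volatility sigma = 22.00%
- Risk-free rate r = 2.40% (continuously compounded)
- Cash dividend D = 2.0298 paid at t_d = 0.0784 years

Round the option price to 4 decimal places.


PV(D) = D * exp(-r * t_d) = 2.0298 * 0.99812017 = 2.02598432
S_0' = S_0 - PV(D) = 95.6500 - 2.02598432 = 93.62401568
d1 = (ln(S_0'/K) + (r + sigma^2/2)*T) / (sigma*sqrt(T)) = -0.44473830
d2 = d1 - sigma*sqrt(T) = -0.55473830
exp(-rT) = 0.99401796
N(-d1) = 0.67174556; N(-d2) = 0.71046316
P = K * exp(-rT) * N(-d2) - S_0' * N(-d1) = 99.5100 * 0.99401796 * 0.71046316 - 93.62401568 * 0.67174556 = 7.3838

Answer: Price = 7.3838


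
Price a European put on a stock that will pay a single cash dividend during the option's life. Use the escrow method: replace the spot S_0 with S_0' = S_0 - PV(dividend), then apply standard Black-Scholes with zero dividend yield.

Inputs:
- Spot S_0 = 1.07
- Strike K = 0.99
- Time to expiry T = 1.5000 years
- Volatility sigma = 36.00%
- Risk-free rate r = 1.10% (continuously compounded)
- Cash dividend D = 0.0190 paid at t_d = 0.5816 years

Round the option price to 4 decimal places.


Answer: Price = 0.1406

Derivation:
PV(D) = D * exp(-r * t_d) = 0.0190 * 0.99362282 = 0.01887883
S_0' = S_0 - PV(D) = 1.0700 - 0.01887883 = 1.05112117
d1 = (ln(S_0'/K) + (r + sigma^2/2)*T) / (sigma*sqrt(T)) = 0.39375028
d2 = d1 - sigma*sqrt(T) = -0.04715788
exp(-rT) = 0.98363538
N(-d1) = 0.34688271; N(-d2) = 0.51880630
P = K * exp(-rT) * N(-d2) - S_0' * N(-d1) = 0.9900 * 0.98363538 * 0.51880630 - 1.05112117 * 0.34688271 = 0.1406


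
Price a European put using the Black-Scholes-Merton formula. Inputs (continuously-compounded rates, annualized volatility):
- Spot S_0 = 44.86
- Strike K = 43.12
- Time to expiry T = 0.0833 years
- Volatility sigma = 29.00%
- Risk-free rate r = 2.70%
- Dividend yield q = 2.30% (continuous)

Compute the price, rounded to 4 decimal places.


d1 = (ln(S/K) + (r - q + 0.5*sigma^2) * T) / (sigma * sqrt(T)) = 0.51847148
d2 = d1 - sigma * sqrt(T) = 0.43477244
exp(-rT) = 0.99775343; exp(-qT) = 0.99808593
P = K * exp(-rT) * N(-d2) - S_0 * exp(-qT) * N(-d1)
N(-d1) = 0.30206468; N(-d2) = 0.33186381
P = 43.1200 * 0.99775343 * 0.33186381 - 44.8600 * 0.99808593 * 0.30206468 = 0.7531

Answer: Price = 0.7531


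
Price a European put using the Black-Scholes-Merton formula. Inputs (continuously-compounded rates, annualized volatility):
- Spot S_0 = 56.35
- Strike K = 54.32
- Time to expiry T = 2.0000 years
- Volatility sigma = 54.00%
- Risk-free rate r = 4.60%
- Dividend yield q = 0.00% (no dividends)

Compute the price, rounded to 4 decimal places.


d1 = (ln(S/K) + (r - q + 0.5*sigma^2) * T) / (sigma * sqrt(T)) = 0.55035137
d2 = d1 - sigma * sqrt(T) = -0.21332396
exp(-rT) = 0.91210515; exp(-qT) = 1.00000000
P = K * exp(-rT) * N(-d2) - S_0 * exp(-qT) * N(-d1)
N(-d1) = 0.29103920; N(-d2) = 0.58446286
P = 54.3200 * 0.91210515 * 0.58446286 - 56.3500 * 1.00000000 * 0.29103920 = 12.5575

Answer: Price = 12.5575


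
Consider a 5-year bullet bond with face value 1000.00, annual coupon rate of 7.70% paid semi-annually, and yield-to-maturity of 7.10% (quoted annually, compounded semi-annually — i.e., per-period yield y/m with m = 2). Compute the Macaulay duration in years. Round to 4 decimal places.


Coupon per period c = face * coupon_rate / m = 38.500000
Periods per year m = 2; per-period yield y/m = 0.035500
Number of cashflows N = 10
Cashflows (t years, CF_t, discount factor 1/(1+y/m)^(m*t), PV):
  t = 0.5000: CF_t = 38.500000, DF = 0.965717, PV = 37.180106
  t = 1.0000: CF_t = 38.500000, DF = 0.932609, PV = 35.905462
  t = 1.5000: CF_t = 38.500000, DF = 0.900637, PV = 34.674517
  t = 2.0000: CF_t = 38.500000, DF = 0.869760, PV = 33.485772
  t = 2.5000: CF_t = 38.500000, DF = 0.839942, PV = 32.337781
  t = 3.0000: CF_t = 38.500000, DF = 0.811147, PV = 31.229146
  t = 3.5000: CF_t = 38.500000, DF = 0.783338, PV = 30.158519
  t = 4.0000: CF_t = 38.500000, DF = 0.756483, PV = 29.124596
  t = 4.5000: CF_t = 38.500000, DF = 0.730549, PV = 28.126118
  t = 5.0000: CF_t = 1038.500000, DF = 0.705503, PV = 732.665039
Price P = sum_t PV_t = 1024.887056
Macaulay numerator sum_t t * PV_t:
  t * PV_t at t = 0.5000: 18.590053
  t * PV_t at t = 1.0000: 35.905462
  t * PV_t at t = 1.5000: 52.011775
  t * PV_t at t = 2.0000: 66.971544
  t * PV_t at t = 2.5000: 80.844452
  t * PV_t at t = 3.0000: 93.687438
  t * PV_t at t = 3.5000: 105.554816
  t * PV_t at t = 4.0000: 116.498382
  t * PV_t at t = 4.5000: 126.567533
  t * PV_t at t = 5.0000: 3663.325195
Macaulay duration D = (sum_t t * PV_t) / P = 4359.956651 / 1024.887056 = 4.254085

Answer: Macaulay duration = 4.2541 years


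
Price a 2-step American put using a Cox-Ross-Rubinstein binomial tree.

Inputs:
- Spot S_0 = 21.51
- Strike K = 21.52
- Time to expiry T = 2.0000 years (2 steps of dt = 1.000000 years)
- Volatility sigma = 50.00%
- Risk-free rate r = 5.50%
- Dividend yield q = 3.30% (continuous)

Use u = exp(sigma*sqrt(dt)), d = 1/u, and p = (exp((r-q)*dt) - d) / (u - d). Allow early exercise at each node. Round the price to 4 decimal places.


dt = T/N = 1.000000
u = exp(sigma*sqrt(dt)) = 1.648721; d = 1/u = 0.606531
p = (exp((r-q)*dt) - d) / (u - d) = 0.398884
Discount per step: exp(-r*dt) = 0.946485
Stock lattice S(k, i) with i counting down-moves:
  k=0: S(0,0) = 21.5100
  k=1: S(1,0) = 35.4640; S(1,1) = 13.0465
  k=2: S(2,0) = 58.4702; S(2,1) = 21.5100; S(2,2) = 7.9131
Terminal payoffs V(N, i) = max(K - S_T, 0):
  V(2,0) = 0.000000; V(2,1) = 0.010000; V(2,2) = 13.606913
Backward induction: V(k, i) = exp(-r*dt) * [p * V(k+1, i) + (1-p) * V(k+1, i+1)]; then take max(V_cont, immediate exercise) for American.
  V(1,0) = exp(-r*dt) * [p*0.000000 + (1-p)*0.010000] = 0.005689; exercise = 0.000000; V(1,0) = max -> 0.005689
  V(1,1) = exp(-r*dt) * [p*0.010000 + (1-p)*13.606913] = 7.745393; exercise = 8.473526; V(1,1) = max -> 8.473526
  V(0,0) = exp(-r*dt) * [p*0.005689 + (1-p)*8.473526] = 4.823138; exercise = 0.010000; V(0,0) = max -> 4.823138

Answer: Price = V(0,0) = 4.8231


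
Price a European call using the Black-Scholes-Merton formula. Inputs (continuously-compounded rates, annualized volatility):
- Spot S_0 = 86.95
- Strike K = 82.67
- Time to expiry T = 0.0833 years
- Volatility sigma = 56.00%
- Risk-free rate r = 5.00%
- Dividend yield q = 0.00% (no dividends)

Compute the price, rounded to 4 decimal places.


d1 = (ln(S/K) + (r - q + 0.5*sigma^2) * T) / (sigma * sqrt(T)) = 0.41888688
d2 = d1 - sigma * sqrt(T) = 0.25726114
exp(-rT) = 0.99584366; exp(-qT) = 1.00000000
C = S_0 * exp(-qT) * N(d1) - K * exp(-rT) * N(d2)
N(d1) = 0.66235060; N(d2) = 0.60151140
C = 86.9500 * 1.00000000 * 0.66235060 - 82.6700 * 0.99584366 * 0.60151140 = 8.0711

Answer: Price = 8.0711


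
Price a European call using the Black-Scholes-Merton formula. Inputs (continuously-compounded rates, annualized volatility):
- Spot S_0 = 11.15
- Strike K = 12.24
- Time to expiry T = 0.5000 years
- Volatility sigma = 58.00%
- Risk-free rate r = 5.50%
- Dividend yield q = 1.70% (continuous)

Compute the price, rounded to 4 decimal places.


d1 = (ln(S/K) + (r - q + 0.5*sigma^2) * T) / (sigma * sqrt(T)) = 0.02396902
d2 = d1 - sigma * sqrt(T) = -0.38615291
exp(-rT) = 0.97287468; exp(-qT) = 0.99153602
C = S_0 * exp(-qT) * N(d1) - K * exp(-rT) * N(d2)
N(d1) = 0.50956134; N(d2) = 0.34969171
C = 11.1500 * 0.99153602 * 0.50956134 - 12.2400 * 0.97287468 * 0.34969171 = 1.4694

Answer: Price = 1.4694


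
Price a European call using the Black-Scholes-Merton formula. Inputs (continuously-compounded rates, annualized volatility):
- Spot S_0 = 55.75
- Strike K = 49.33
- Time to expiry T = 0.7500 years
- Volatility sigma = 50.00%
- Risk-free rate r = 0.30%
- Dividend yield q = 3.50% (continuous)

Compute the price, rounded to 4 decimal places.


d1 = (ln(S/K) + (r - q + 0.5*sigma^2) * T) / (sigma * sqrt(T)) = 0.44362439
d2 = d1 - sigma * sqrt(T) = 0.01061169
exp(-rT) = 0.99775253; exp(-qT) = 0.97409154
C = S_0 * exp(-qT) * N(d1) - K * exp(-rT) * N(d2)
N(d1) = 0.67134291; N(d2) = 0.50423337
C = 55.7500 * 0.97409154 * 0.67134291 - 49.3300 * 0.99775253 * 0.50423337 = 11.6398

Answer: Price = 11.6398


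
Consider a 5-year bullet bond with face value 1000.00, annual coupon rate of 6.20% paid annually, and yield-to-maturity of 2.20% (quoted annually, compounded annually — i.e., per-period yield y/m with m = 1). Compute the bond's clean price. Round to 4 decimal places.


Coupon per period c = face * coupon_rate / m = 62.000000
Periods per year m = 1; per-period yield y/m = 0.022000
Number of cashflows N = 5
Cashflows (t years, CF_t, discount factor 1/(1+y/m)^(m*t), PV):
  t = 1.0000: CF_t = 62.000000, DF = 0.978474, PV = 60.665362
  t = 2.0000: CF_t = 62.000000, DF = 0.957411, PV = 59.359454
  t = 3.0000: CF_t = 62.000000, DF = 0.936801, PV = 58.081658
  t = 4.0000: CF_t = 62.000000, DF = 0.916635, PV = 56.831367
  t = 5.0000: CF_t = 1062.000000, DF = 0.896903, PV = 952.511083
Price P = sum_t PV_t = 1187.448924

Answer: Price = 1187.4489


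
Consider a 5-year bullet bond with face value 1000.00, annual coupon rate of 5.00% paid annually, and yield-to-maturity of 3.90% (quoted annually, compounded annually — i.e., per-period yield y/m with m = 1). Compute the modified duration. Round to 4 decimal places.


Answer: Modified duration = 4.3871

Derivation:
Coupon per period c = face * coupon_rate / m = 50.000000
Periods per year m = 1; per-period yield y/m = 0.039000
Number of cashflows N = 5
Cashflows (t years, CF_t, discount factor 1/(1+y/m)^(m*t), PV):
  t = 1.0000: CF_t = 50.000000, DF = 0.962464, PV = 48.123195
  t = 2.0000: CF_t = 50.000000, DF = 0.926337, PV = 46.316839
  t = 3.0000: CF_t = 50.000000, DF = 0.891566, PV = 44.578286
  t = 4.0000: CF_t = 50.000000, DF = 0.858100, PV = 42.904991
  t = 5.0000: CF_t = 1050.000000, DF = 0.825890, PV = 867.184609
Price P = sum_t PV_t = 1049.107919
First compute Macaulay numerator sum_t t * PV_t:
  t * PV_t at t = 1.0000: 48.123195
  t * PV_t at t = 2.0000: 92.633677
  t * PV_t at t = 3.0000: 133.734857
  t * PV_t at t = 4.0000: 171.619964
  t * PV_t at t = 5.0000: 4335.923045
Macaulay duration D = 4782.034738 / 1049.107919 = 4.558191
Modified duration = D / (1 + y/m) = 4.558191 / (1 + 0.039000) = 4.387095


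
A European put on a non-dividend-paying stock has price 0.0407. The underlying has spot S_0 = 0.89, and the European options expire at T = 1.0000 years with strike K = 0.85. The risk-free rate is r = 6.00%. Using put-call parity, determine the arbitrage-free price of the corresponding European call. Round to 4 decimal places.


Answer: Call price = 0.1302

Derivation:
Put-call parity: C - P = S_0 * exp(-qT) - K * exp(-rT).
S_0 * exp(-qT) = 0.8900 * 1.00000000 = 0.89000000
K * exp(-rT) = 0.8500 * 0.94176453 = 0.80049985
C = P + S*exp(-qT) - K*exp(-rT)
C = 0.0407 + 0.89000000 - 0.80049985 = 0.1302


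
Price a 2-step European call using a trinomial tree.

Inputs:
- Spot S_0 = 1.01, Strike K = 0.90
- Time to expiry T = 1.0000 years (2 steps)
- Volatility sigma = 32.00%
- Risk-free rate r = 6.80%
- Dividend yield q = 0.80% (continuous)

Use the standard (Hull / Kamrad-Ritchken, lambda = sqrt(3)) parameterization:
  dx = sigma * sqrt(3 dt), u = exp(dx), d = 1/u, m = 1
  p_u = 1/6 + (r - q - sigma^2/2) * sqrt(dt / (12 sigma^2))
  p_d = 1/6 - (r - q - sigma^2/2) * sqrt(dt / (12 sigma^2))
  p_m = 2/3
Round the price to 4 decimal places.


Answer: Price = V(0,0) = 0.2154

Derivation:
dt = T/N = 0.500000; dx = sigma*sqrt(3*dt) = 0.391918
u = exp(dx) = 1.479817; d = 1/u = 0.675759
p_u = 0.172280, p_m = 0.666667, p_d = 0.161053
Discount per step: exp(-r*dt) = 0.966572
Stock lattice S(k, j) with j the centered position index:
  k=0: S(0,+0) = 1.0100
  k=1: S(1,-1) = 0.6825; S(1,+0) = 1.0100; S(1,+1) = 1.4946
  k=2: S(2,-2) = 0.4612; S(2,-1) = 0.6825; S(2,+0) = 1.0100; S(2,+1) = 1.4946; S(2,+2) = 2.2118
Terminal payoffs V(N, j) = max(S_T - K, 0):
  V(2,-2) = 0.000000; V(2,-1) = 0.000000; V(2,+0) = 0.110000; V(2,+1) = 0.594615; V(2,+2) = 1.311757
Backward induction: V(k, j) = exp(-r*dt) * [p_u * V(k+1, j+1) + p_m * V(k+1, j) + p_d * V(k+1, j-1)]
  V(1,-1) = exp(-r*dt) * [p_u*0.110000 + p_m*0.000000 + p_d*0.000000] = 0.018317
  V(1,+0) = exp(-r*dt) * [p_u*0.594615 + p_m*0.110000 + p_d*0.000000] = 0.169898
  V(1,+1) = exp(-r*dt) * [p_u*1.311757 + p_m*0.594615 + p_d*0.110000] = 0.618717
  V(0,+0) = exp(-r*dt) * [p_u*0.618717 + p_m*0.169898 + p_d*0.018317] = 0.215360


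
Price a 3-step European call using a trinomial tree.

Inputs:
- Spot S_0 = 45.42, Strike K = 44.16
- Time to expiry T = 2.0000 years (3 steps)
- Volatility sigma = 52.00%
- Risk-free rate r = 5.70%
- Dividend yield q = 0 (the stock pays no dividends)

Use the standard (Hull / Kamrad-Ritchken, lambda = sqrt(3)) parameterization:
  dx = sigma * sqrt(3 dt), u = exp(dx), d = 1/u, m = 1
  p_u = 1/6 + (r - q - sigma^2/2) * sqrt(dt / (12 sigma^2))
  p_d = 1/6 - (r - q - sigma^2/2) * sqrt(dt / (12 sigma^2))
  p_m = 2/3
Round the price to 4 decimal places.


dt = T/N = 0.666667; dx = sigma*sqrt(3*dt) = 0.735391
u = exp(dx) = 2.086298; d = 1/u = 0.479318
p_u = 0.131221, p_m = 0.666667, p_d = 0.202113
Discount per step: exp(-r*dt) = 0.962713
Stock lattice S(k, j) with j the centered position index:
  k=0: S(0,+0) = 45.4200
  k=1: S(1,-1) = 21.7706; S(1,+0) = 45.4200; S(1,+1) = 94.7596
  k=2: S(2,-2) = 10.4351; S(2,-1) = 21.7706; S(2,+0) = 45.4200; S(2,+1) = 94.7596; S(2,+2) = 197.6968
  k=3: S(3,-3) = 5.0017; S(3,-2) = 10.4351; S(3,-1) = 21.7706; S(3,+0) = 45.4200; S(3,+1) = 94.7596; S(3,+2) = 197.6968; S(3,+3) = 412.4544
Terminal payoffs V(N, j) = max(S_T - K, 0):
  V(3,-3) = 0.000000; V(3,-2) = 0.000000; V(3,-1) = 0.000000; V(3,+0) = 1.260000; V(3,+1) = 50.599641; V(3,+2) = 153.536819; V(3,+3) = 368.294416
Backward induction: V(k, j) = exp(-r*dt) * [p_u * V(k+1, j+1) + p_m * V(k+1, j) + p_d * V(k+1, j-1)]
  V(2,-2) = exp(-r*dt) * [p_u*0.000000 + p_m*0.000000 + p_d*0.000000] = 0.000000
  V(2,-1) = exp(-r*dt) * [p_u*1.260000 + p_m*0.000000 + p_d*0.000000] = 0.159173
  V(2,+0) = exp(-r*dt) * [p_u*50.599641 + p_m*1.260000 + p_d*0.000000] = 7.200822
  V(2,+1) = exp(-r*dt) * [p_u*153.536819 + p_m*50.599641 + p_d*1.260000] = 52.116427
  V(2,+2) = exp(-r*dt) * [p_u*368.294416 + p_m*153.536819 + p_d*50.599641] = 154.912593
  V(1,-1) = exp(-r*dt) * [p_u*7.200822 + p_m*0.159173 + p_d*0.000000] = 1.011823
  V(1,+0) = exp(-r*dt) * [p_u*52.116427 + p_m*7.200822 + p_d*0.159173] = 11.236277
  V(1,+1) = exp(-r*dt) * [p_u*154.912593 + p_m*52.116427 + p_d*7.200822] = 54.419656
  V(0,+0) = exp(-r*dt) * [p_u*54.419656 + p_m*11.236277 + p_d*1.011823] = 14.283134

Answer: Price = V(0,0) = 14.2831


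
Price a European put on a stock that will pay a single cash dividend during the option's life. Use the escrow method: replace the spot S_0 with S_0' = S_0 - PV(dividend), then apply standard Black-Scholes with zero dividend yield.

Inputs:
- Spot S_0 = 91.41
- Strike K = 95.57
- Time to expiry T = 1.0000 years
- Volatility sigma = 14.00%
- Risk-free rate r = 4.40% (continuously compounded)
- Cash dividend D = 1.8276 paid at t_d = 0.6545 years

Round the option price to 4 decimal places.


PV(D) = D * exp(-r * t_d) = 1.8276 * 0.97161271 = 1.77571939
S_0' = S_0 - PV(D) = 91.4100 - 1.77571939 = 89.63428061
d1 = (ln(S_0'/K) + (r + sigma^2/2)*T) / (sigma*sqrt(T)) = -0.07372229
d2 = d1 - sigma*sqrt(T) = -0.21372229
exp(-rT) = 0.95695396
N(-d1) = 0.52938432; N(-d2) = 0.58461819
P = K * exp(-rT) * N(-d2) - S_0' * N(-d1) = 95.5700 * 0.95695396 * 0.58461819 - 89.63428061 * 0.52938432 = 6.0159

Answer: Price = 6.0159


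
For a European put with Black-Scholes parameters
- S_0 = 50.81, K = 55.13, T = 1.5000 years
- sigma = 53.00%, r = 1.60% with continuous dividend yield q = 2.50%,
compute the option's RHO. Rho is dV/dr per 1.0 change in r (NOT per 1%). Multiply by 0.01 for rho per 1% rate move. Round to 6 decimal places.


d1 = 0.1780488694; d2 = -0.4710659125
phi(d1) = 0.3926686183; exp(-qT) = 0.9631944177; exp(-rT) = 0.9762857098
N(-d2) = 0.6812031667
Rho = -K*T*exp(-rT)*N(-d2) = -55.1300 * 1.5000 * 0.9762857098 * 0.6812031667 = -54.996220

Answer: Rho = -54.996220


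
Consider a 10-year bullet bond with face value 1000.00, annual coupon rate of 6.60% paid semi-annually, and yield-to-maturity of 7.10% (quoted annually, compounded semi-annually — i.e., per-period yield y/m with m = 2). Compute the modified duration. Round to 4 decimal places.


Answer: Modified duration = 7.1680

Derivation:
Coupon per period c = face * coupon_rate / m = 33.000000
Periods per year m = 2; per-period yield y/m = 0.035500
Number of cashflows N = 20
Cashflows (t years, CF_t, discount factor 1/(1+y/m)^(m*t), PV):
  t = 0.5000: CF_t = 33.000000, DF = 0.965717, PV = 31.868662
  t = 1.0000: CF_t = 33.000000, DF = 0.932609, PV = 30.776111
  t = 1.5000: CF_t = 33.000000, DF = 0.900637, PV = 29.721015
  t = 2.0000: CF_t = 33.000000, DF = 0.869760, PV = 28.702090
  t = 2.5000: CF_t = 33.000000, DF = 0.839942, PV = 27.718098
  t = 3.0000: CF_t = 33.000000, DF = 0.811147, PV = 26.767840
  t = 3.5000: CF_t = 33.000000, DF = 0.783338, PV = 25.850159
  t = 4.0000: CF_t = 33.000000, DF = 0.756483, PV = 24.963939
  t = 4.5000: CF_t = 33.000000, DF = 0.730549, PV = 24.108101
  t = 5.0000: CF_t = 33.000000, DF = 0.705503, PV = 23.281605
  t = 5.5000: CF_t = 33.000000, DF = 0.681316, PV = 22.483442
  t = 6.0000: CF_t = 33.000000, DF = 0.657959, PV = 21.712643
  t = 6.5000: CF_t = 33.000000, DF = 0.635402, PV = 20.968270
  t = 7.0000: CF_t = 33.000000, DF = 0.613619, PV = 20.249416
  t = 7.5000: CF_t = 33.000000, DF = 0.592582, PV = 19.555206
  t = 8.0000: CF_t = 33.000000, DF = 0.572267, PV = 18.884796
  t = 8.5000: CF_t = 33.000000, DF = 0.552648, PV = 18.237369
  t = 9.0000: CF_t = 33.000000, DF = 0.533701, PV = 17.612138
  t = 9.5000: CF_t = 33.000000, DF = 0.515404, PV = 17.008342
  t = 10.0000: CF_t = 1033.000000, DF = 0.497735, PV = 514.159965
Price P = sum_t PV_t = 964.629206
First compute Macaulay numerator sum_t t * PV_t:
  t * PV_t at t = 0.5000: 15.934331
  t * PV_t at t = 1.0000: 30.776111
  t * PV_t at t = 1.5000: 44.581522
  t * PV_t at t = 2.0000: 57.404181
  t * PV_t at t = 2.5000: 69.295245
  t * PV_t at t = 3.0000: 80.303519
  t * PV_t at t = 3.5000: 90.475556
  t * PV_t at t = 4.0000: 99.855756
  t * PV_t at t = 4.5000: 108.486457
  t * PV_t at t = 5.0000: 116.408023
  t * PV_t at t = 5.5000: 123.658933
  t * PV_t at t = 6.0000: 130.275861
  t * PV_t at t = 6.5000: 136.293754
  t * PV_t at t = 7.0000: 141.745909
  t * PV_t at t = 7.5000: 146.664044
  t * PV_t at t = 8.0000: 151.078365
  t * PV_t at t = 8.5000: 155.017636
  t * PV_t at t = 9.0000: 158.509243
  t * PV_t at t = 9.5000: 161.579248
  t * PV_t at t = 10.0000: 5141.599645
Macaulay duration D = 7159.943338 / 964.629206 = 7.422482
Modified duration = D / (1 + y/m) = 7.422482 / (1 + 0.035500) = 7.168018


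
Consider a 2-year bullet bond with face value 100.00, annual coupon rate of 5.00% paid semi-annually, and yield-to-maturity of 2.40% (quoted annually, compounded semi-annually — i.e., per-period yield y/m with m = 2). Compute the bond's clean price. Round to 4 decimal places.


Answer: Price = 105.0477

Derivation:
Coupon per period c = face * coupon_rate / m = 2.500000
Periods per year m = 2; per-period yield y/m = 0.012000
Number of cashflows N = 4
Cashflows (t years, CF_t, discount factor 1/(1+y/m)^(m*t), PV):
  t = 0.5000: CF_t = 2.500000, DF = 0.988142, PV = 2.470356
  t = 1.0000: CF_t = 2.500000, DF = 0.976425, PV = 2.441063
  t = 1.5000: CF_t = 2.500000, DF = 0.964847, PV = 2.412118
  t = 2.0000: CF_t = 102.500000, DF = 0.953406, PV = 97.724131
Price P = sum_t PV_t = 105.047667


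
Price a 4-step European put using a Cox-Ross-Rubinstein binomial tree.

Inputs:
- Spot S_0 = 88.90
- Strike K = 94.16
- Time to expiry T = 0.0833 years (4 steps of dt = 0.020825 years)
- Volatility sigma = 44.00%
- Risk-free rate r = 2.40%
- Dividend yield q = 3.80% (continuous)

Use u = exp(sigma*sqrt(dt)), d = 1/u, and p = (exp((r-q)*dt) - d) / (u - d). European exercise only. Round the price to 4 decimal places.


Answer: Price = V(0,0) = 8.0211

Derivation:
dt = T/N = 0.020825
u = exp(sigma*sqrt(dt)) = 1.065555; d = 1/u = 0.938478
p = (exp((r-q)*dt) - d) / (u - d) = 0.481837
Discount per step: exp(-r*dt) = 0.999500
Stock lattice S(k, i) with i counting down-moves:
  k=0: S(0,0) = 88.9000
  k=1: S(1,0) = 94.7278; S(1,1) = 83.4307
  k=2: S(2,0) = 100.9377; S(2,1) = 88.9000; S(2,2) = 78.2979
  k=3: S(3,0) = 107.5547; S(3,1) = 94.7278; S(3,2) = 83.4307; S(3,3) = 73.4808
  k=4: S(4,0) = 114.6055; S(4,1) = 100.9377; S(4,2) = 88.9000; S(4,3) = 78.2979; S(4,4) = 68.9602
Terminal payoffs V(N, i) = max(K - S_T, 0):
  V(4,0) = 0.000000; V(4,1) = 0.000000; V(4,2) = 5.260000; V(4,3) = 15.862123; V(4,4) = 25.199848
Backward induction: V(k, i) = exp(-r*dt) * [p * V(k+1, i) + (1-p) * V(k+1, i+1)].
  V(3,0) = exp(-r*dt) * [p*0.000000 + (1-p)*0.000000] = 0.000000
  V(3,1) = exp(-r*dt) * [p*0.000000 + (1-p)*5.260000] = 2.724173
  V(3,2) = exp(-r*dt) * [p*5.260000 + (1-p)*15.862123] = 10.748250
  V(3,3) = exp(-r*dt) * [p*15.862123 + (1-p)*25.199848] = 20.690239
  V(2,0) = exp(-r*dt) * [p*0.000000 + (1-p)*2.724173] = 1.410859
  V(2,1) = exp(-r*dt) * [p*2.724173 + (1-p)*10.748250] = 6.878511
  V(2,2) = exp(-r*dt) * [p*10.748250 + (1-p)*20.690239] = 15.891872
  V(1,0) = exp(-r*dt) * [p*1.410859 + (1-p)*6.878511] = 4.241871
  V(1,1) = exp(-r*dt) * [p*6.878511 + (1-p)*15.891872] = 11.543126
  V(0,0) = exp(-r*dt) * [p*4.241871 + (1-p)*11.543126] = 8.021098
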